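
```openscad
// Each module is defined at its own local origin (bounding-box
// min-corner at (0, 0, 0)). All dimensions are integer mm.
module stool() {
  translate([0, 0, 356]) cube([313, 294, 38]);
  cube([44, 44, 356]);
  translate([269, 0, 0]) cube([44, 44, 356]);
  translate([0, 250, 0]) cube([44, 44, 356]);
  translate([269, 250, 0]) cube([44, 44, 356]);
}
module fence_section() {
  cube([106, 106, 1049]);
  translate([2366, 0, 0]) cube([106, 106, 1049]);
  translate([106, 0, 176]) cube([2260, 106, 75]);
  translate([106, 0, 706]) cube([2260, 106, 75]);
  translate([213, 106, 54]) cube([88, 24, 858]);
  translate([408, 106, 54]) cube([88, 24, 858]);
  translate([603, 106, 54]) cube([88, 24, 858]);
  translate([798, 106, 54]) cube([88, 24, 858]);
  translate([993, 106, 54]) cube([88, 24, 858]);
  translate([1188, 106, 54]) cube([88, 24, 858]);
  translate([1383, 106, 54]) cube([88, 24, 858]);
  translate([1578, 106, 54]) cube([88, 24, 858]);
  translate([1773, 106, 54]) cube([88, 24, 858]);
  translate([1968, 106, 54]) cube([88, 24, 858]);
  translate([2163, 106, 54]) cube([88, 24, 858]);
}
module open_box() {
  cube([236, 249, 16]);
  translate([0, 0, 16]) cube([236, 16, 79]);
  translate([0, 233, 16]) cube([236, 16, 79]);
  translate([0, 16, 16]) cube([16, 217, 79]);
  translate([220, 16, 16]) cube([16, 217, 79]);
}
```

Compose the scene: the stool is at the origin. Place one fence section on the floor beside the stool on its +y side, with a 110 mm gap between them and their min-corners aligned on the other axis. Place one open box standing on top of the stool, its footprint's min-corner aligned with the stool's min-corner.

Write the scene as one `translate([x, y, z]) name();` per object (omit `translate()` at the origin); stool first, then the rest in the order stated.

stool();
translate([0, 404, 0]) fence_section();
translate([0, 0, 394]) open_box();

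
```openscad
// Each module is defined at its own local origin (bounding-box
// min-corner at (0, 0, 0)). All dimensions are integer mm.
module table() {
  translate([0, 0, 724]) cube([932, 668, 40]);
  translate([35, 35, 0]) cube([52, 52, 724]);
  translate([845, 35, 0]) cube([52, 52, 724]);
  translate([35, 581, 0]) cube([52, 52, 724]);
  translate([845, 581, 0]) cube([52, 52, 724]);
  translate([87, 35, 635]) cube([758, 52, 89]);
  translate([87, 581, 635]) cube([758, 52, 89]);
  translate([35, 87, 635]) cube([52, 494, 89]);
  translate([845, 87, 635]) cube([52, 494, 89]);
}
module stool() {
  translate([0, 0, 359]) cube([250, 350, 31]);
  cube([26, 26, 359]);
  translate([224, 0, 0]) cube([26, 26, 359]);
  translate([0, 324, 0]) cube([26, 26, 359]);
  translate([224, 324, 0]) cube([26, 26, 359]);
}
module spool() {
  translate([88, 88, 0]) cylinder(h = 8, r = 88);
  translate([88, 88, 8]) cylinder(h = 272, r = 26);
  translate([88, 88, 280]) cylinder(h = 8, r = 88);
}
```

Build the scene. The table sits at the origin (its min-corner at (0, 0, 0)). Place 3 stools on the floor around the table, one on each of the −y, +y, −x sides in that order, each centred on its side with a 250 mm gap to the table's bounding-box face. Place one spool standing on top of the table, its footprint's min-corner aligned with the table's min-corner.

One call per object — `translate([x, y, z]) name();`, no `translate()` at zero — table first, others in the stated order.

table();
translate([341, -600, 0]) stool();
translate([341, 918, 0]) stool();
translate([-500, 159, 0]) stool();
translate([0, 0, 764]) spool();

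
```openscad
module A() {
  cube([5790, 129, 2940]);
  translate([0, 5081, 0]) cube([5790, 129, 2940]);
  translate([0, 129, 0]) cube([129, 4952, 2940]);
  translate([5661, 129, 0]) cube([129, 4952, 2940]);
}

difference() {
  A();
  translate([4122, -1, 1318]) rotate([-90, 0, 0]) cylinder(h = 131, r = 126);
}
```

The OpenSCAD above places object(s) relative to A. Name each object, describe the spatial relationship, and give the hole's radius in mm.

The subtracted cylinder has r = 126 mm.

A is a house frame. The house frame has a circular hole through its front wall. The hole's radius is 126 mm.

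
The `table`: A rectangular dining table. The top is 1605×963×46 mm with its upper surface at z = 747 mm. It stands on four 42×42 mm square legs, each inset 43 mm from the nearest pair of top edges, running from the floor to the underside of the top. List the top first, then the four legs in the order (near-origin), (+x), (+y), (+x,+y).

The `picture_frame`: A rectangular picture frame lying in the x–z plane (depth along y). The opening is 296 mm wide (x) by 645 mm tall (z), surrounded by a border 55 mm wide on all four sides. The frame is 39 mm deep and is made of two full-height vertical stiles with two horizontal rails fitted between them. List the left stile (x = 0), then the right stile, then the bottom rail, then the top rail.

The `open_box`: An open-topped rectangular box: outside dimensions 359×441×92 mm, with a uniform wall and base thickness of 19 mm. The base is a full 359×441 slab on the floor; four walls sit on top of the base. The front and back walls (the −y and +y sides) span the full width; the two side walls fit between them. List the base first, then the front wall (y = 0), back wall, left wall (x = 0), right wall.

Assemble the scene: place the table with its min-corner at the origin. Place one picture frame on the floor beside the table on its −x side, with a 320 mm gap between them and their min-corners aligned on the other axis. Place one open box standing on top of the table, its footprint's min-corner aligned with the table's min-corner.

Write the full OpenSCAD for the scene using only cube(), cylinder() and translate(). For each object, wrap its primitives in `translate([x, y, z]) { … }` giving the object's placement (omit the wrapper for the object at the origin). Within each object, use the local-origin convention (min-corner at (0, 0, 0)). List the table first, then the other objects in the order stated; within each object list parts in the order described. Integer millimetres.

translate([0, 0, 701]) cube([1605, 963, 46]);
translate([43, 43, 0]) cube([42, 42, 701]);
translate([1520, 43, 0]) cube([42, 42, 701]);
translate([43, 878, 0]) cube([42, 42, 701]);
translate([1520, 878, 0]) cube([42, 42, 701]);
translate([-726, 0, 0]) {
  cube([55, 39, 755]);
  translate([351, 0, 0]) cube([55, 39, 755]);
  translate([55, 0, 0]) cube([296, 39, 55]);
  translate([55, 0, 700]) cube([296, 39, 55]);
}
translate([0, 0, 747]) {
  cube([359, 441, 19]);
  translate([0, 0, 19]) cube([359, 19, 73]);
  translate([0, 422, 19]) cube([359, 19, 73]);
  translate([0, 19, 19]) cube([19, 403, 73]);
  translate([340, 19, 19]) cube([19, 403, 73]);
}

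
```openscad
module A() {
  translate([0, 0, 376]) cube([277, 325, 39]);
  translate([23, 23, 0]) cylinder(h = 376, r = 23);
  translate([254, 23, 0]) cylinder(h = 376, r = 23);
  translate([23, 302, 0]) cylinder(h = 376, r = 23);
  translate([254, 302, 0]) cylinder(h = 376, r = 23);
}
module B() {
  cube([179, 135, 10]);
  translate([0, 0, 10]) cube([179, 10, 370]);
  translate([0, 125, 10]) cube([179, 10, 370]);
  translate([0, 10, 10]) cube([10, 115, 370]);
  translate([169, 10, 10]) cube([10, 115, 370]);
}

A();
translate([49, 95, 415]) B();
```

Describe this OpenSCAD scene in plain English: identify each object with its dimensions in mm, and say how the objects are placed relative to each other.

A is a four-legged stool. The seat is a 277×325×39 mm slab whose top surface is at z = 415 mm; four round legs, each 46 mm in diameter, run from the floor (z = 0) to the underside of the seat, each leg's axis is inset half a diameter from the nearest pair of seat edges (so the leg's bounding box is flush with the corner).

B is an open storage box with external size 179×135×380 mm and wall thickness 10 mm (the base is also 10 mm thick). The base covers the whole footprint; the four walls stand on the base, with the y-facing walls full-width and the x-facing walls fitting between their inner faces.

The open box is on top of the stool, centred.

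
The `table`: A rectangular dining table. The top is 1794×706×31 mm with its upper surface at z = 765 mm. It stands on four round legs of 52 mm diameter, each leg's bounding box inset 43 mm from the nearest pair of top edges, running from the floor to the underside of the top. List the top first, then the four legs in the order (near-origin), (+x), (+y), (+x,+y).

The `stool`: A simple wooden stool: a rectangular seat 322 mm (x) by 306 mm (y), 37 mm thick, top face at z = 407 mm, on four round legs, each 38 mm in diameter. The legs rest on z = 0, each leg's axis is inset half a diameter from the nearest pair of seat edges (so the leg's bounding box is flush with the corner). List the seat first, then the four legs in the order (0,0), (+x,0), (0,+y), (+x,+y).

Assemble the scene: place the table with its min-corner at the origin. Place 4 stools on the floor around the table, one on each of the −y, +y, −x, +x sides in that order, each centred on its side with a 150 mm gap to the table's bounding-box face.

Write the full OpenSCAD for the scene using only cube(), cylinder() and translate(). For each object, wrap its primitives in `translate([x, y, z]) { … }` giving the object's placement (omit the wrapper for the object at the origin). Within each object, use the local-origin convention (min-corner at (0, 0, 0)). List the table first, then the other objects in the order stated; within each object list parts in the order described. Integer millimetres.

translate([0, 0, 734]) cube([1794, 706, 31]);
translate([69, 69, 0]) cylinder(h = 734, r = 26);
translate([1725, 69, 0]) cylinder(h = 734, r = 26);
translate([69, 637, 0]) cylinder(h = 734, r = 26);
translate([1725, 637, 0]) cylinder(h = 734, r = 26);
translate([736, -456, 0]) {
  translate([0, 0, 370]) cube([322, 306, 37]);
  translate([19, 19, 0]) cylinder(h = 370, r = 19);
  translate([303, 19, 0]) cylinder(h = 370, r = 19);
  translate([19, 287, 0]) cylinder(h = 370, r = 19);
  translate([303, 287, 0]) cylinder(h = 370, r = 19);
}
translate([736, 856, 0]) {
  translate([0, 0, 370]) cube([322, 306, 37]);
  translate([19, 19, 0]) cylinder(h = 370, r = 19);
  translate([303, 19, 0]) cylinder(h = 370, r = 19);
  translate([19, 287, 0]) cylinder(h = 370, r = 19);
  translate([303, 287, 0]) cylinder(h = 370, r = 19);
}
translate([-472, 200, 0]) {
  translate([0, 0, 370]) cube([322, 306, 37]);
  translate([19, 19, 0]) cylinder(h = 370, r = 19);
  translate([303, 19, 0]) cylinder(h = 370, r = 19);
  translate([19, 287, 0]) cylinder(h = 370, r = 19);
  translate([303, 287, 0]) cylinder(h = 370, r = 19);
}
translate([1944, 200, 0]) {
  translate([0, 0, 370]) cube([322, 306, 37]);
  translate([19, 19, 0]) cylinder(h = 370, r = 19);
  translate([303, 19, 0]) cylinder(h = 370, r = 19);
  translate([19, 287, 0]) cylinder(h = 370, r = 19);
  translate([303, 287, 0]) cylinder(h = 370, r = 19);
}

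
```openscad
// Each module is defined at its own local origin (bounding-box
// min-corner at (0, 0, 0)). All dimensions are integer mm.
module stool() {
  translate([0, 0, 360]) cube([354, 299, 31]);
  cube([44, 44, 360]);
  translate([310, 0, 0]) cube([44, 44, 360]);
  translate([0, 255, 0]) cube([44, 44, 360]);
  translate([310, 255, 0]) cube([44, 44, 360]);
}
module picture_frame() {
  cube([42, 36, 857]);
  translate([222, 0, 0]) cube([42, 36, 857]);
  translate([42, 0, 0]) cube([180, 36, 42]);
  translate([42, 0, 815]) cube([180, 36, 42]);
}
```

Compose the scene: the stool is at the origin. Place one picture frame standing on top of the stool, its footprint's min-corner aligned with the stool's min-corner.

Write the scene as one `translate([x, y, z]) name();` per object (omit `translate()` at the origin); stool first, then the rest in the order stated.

stool();
translate([0, 0, 391]) picture_frame();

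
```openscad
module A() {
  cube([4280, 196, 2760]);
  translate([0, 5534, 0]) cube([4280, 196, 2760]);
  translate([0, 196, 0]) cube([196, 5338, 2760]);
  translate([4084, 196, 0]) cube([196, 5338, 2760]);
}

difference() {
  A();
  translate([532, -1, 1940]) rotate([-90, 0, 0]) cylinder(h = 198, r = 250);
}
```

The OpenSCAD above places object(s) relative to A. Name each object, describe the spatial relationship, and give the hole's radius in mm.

The subtracted cylinder has r = 250 mm.

A is a house frame. The house frame has a circular hole through its front wall. The hole's radius is 250 mm.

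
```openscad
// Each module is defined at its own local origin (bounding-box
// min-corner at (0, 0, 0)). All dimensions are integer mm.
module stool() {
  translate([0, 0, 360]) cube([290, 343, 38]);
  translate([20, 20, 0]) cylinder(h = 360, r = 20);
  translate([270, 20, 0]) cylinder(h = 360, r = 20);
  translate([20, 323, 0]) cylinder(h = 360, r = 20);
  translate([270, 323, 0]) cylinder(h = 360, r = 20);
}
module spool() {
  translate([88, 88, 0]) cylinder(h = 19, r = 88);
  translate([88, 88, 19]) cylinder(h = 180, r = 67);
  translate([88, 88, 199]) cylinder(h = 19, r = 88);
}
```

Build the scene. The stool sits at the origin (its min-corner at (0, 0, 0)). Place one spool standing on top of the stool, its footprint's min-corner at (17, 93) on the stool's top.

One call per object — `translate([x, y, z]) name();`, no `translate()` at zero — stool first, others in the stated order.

stool();
translate([17, 93, 398]) spool();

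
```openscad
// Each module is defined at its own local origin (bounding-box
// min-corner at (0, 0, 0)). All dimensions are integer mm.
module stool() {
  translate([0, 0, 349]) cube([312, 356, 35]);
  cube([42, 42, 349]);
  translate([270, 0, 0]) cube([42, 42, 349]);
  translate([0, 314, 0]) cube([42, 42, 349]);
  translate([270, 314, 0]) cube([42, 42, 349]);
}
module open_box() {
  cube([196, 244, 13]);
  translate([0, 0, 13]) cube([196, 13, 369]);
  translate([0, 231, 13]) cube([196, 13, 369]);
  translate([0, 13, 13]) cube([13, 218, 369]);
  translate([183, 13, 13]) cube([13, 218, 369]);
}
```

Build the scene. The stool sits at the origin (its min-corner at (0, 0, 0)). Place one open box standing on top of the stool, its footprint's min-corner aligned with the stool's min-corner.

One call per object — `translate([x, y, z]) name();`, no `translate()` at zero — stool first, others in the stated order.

stool();
translate([0, 0, 384]) open_box();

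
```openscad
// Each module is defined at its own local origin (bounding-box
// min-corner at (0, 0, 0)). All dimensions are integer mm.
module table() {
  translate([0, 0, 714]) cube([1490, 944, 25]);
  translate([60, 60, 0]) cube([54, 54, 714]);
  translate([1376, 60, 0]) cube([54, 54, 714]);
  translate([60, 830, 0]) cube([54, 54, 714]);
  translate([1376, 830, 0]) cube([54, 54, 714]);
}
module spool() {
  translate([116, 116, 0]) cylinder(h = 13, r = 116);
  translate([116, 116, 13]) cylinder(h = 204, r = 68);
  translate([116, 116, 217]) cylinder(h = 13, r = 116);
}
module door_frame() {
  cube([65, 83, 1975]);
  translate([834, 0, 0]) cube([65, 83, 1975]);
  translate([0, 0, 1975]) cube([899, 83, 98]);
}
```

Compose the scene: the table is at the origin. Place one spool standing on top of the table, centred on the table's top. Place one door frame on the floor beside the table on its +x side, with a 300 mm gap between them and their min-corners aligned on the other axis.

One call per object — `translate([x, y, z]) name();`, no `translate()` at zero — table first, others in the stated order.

table();
translate([629, 356, 739]) spool();
translate([1790, 0, 0]) door_frame();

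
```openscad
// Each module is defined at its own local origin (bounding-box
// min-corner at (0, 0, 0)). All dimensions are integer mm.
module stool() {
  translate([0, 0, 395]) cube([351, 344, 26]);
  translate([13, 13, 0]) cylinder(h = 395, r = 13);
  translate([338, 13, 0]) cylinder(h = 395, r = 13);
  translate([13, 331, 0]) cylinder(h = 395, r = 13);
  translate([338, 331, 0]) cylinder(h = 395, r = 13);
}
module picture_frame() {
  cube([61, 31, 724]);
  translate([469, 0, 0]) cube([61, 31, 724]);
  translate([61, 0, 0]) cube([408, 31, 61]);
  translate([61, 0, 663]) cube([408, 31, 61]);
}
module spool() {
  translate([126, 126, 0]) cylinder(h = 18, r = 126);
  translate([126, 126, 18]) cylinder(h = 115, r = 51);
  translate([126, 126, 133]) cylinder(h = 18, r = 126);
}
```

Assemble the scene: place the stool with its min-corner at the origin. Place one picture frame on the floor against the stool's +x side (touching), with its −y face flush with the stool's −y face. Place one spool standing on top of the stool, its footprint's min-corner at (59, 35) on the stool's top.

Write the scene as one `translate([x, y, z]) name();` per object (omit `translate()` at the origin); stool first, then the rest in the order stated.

stool();
translate([351, 0, 0]) picture_frame();
translate([59, 35, 421]) spool();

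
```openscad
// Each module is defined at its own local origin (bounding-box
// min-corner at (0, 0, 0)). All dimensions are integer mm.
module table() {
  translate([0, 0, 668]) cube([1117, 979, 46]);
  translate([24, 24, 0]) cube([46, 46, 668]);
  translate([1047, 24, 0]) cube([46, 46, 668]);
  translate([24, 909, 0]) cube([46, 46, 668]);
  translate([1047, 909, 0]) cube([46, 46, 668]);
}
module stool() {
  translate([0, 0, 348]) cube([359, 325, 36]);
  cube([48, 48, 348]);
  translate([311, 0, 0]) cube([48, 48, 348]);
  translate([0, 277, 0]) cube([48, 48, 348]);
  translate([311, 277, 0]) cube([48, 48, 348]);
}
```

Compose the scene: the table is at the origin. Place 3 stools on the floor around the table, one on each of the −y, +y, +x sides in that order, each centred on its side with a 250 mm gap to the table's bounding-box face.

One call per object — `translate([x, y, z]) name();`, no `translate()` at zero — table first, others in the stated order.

table();
translate([379, -575, 0]) stool();
translate([379, 1229, 0]) stool();
translate([1367, 327, 0]) stool();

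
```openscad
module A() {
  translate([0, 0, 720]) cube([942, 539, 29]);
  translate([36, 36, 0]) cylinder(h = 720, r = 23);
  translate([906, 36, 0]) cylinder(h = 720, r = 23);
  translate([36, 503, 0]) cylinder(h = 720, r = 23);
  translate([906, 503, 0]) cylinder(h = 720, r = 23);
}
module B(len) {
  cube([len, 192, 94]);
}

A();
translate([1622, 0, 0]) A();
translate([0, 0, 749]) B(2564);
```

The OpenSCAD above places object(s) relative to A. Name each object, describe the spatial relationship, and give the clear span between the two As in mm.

Second table starts at x = 1622; first ends at x = 942; clear span = 1622 − 942 = 680 mm.

A is a table. B is a beam. A beam spans the tops of two tables. The clear span between the two tables is 680 mm.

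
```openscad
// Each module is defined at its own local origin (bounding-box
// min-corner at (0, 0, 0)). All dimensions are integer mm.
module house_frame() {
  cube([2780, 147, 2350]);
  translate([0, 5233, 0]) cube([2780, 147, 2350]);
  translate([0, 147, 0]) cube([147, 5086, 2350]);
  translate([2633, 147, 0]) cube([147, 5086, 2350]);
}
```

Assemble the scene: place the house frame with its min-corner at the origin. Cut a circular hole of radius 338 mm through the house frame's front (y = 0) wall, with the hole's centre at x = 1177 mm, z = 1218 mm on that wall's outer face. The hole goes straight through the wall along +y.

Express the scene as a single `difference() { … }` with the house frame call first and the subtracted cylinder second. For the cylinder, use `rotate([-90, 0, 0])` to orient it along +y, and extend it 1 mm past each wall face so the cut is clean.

difference() {
  house_frame();
  translate([1177, -1, 1218]) rotate([-90, 0, 0]) cylinder(h = 149, r = 338);
}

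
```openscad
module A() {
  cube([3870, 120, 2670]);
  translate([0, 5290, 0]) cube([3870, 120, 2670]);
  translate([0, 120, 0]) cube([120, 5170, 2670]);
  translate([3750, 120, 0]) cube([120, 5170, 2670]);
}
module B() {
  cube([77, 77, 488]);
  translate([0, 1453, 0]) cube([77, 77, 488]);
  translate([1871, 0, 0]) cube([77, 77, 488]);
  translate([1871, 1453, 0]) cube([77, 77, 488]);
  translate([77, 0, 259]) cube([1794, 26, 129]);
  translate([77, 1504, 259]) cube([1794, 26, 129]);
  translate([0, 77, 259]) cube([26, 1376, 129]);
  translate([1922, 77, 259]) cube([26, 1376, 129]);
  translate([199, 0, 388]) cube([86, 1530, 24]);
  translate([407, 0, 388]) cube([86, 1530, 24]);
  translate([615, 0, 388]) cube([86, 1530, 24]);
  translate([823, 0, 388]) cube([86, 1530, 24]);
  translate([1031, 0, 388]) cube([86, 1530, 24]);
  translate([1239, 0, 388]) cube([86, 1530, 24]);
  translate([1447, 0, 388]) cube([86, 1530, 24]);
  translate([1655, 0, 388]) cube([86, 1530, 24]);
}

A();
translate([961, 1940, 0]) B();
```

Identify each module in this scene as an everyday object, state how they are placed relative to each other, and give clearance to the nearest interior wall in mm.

A is a house frame. B is a bed frame. The bed frame sits inside the house frame, centred. The clearance to the nearest interior wall is 841 mm.

Clearances: x = 841, y = 1820; minimum 841 mm.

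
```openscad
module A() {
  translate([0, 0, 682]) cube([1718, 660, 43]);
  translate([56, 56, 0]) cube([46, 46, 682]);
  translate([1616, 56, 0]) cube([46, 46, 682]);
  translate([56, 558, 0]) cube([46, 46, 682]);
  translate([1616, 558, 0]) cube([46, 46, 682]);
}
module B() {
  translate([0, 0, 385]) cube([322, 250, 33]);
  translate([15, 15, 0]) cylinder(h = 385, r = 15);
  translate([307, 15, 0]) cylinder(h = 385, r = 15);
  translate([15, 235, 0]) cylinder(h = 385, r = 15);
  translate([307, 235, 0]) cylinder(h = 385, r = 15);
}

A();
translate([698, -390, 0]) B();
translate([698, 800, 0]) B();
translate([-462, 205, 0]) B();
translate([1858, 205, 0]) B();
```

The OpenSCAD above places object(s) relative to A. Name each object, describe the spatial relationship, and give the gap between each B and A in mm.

A is a table. B is a stool. Four stools sit around the table at the −y, +y, −x, +x sides. The gap between each stool and the table is 140 mm.

Each stool's nearest face is 140 mm from the table's bounding box.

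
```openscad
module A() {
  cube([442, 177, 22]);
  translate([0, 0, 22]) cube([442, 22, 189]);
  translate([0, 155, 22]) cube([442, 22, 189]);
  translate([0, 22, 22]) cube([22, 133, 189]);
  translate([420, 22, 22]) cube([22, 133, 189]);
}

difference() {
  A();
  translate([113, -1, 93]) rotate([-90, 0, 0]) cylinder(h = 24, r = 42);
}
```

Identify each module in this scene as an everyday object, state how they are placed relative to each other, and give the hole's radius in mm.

The subtracted cylinder has r = 42 mm.

A is an open box. The open box has a circular hole through its front wall. The hole's radius is 42 mm.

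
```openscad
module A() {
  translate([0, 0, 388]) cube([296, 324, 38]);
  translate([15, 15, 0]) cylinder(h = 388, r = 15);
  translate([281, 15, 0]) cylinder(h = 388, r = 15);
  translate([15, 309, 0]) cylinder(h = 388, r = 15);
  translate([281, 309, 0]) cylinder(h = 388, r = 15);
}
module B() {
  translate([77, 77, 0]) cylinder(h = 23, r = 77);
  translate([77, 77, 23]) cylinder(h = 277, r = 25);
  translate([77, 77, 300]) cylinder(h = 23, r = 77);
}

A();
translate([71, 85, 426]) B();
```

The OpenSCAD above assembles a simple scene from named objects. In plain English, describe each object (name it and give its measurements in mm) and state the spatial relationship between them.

A is a four-legged stool. The seat is 296×324 mm, 38 mm thick, top at z = 426 mm. It stands on four round legs, each 30 mm in diameter, from z = 0 to the seat underside, each leg's axis is inset half a diameter from the nearest pair of seat edges (so the leg's bounding box is flush with the corner).

B is a spool: two coaxial disc flanges of radius 77 mm and thickness 23 mm, joined by a core cylinder of radius 25 mm and height 277 mm. The lower flange rests on z = 0 and the three cylinders share a vertical axis.

The spool is on top of the stool, centred.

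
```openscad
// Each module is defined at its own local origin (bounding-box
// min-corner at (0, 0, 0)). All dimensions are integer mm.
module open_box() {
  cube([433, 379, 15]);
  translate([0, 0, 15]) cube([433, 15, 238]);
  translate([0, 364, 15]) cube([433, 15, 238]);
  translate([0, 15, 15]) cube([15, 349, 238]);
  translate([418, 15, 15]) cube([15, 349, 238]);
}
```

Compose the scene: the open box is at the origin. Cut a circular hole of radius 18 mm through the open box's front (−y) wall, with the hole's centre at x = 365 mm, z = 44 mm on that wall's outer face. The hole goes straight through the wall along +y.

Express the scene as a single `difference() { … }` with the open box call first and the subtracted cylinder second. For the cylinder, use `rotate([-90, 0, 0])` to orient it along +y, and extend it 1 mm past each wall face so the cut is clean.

difference() {
  open_box();
  translate([365, -1, 44]) rotate([-90, 0, 0]) cylinder(h = 17, r = 18);
}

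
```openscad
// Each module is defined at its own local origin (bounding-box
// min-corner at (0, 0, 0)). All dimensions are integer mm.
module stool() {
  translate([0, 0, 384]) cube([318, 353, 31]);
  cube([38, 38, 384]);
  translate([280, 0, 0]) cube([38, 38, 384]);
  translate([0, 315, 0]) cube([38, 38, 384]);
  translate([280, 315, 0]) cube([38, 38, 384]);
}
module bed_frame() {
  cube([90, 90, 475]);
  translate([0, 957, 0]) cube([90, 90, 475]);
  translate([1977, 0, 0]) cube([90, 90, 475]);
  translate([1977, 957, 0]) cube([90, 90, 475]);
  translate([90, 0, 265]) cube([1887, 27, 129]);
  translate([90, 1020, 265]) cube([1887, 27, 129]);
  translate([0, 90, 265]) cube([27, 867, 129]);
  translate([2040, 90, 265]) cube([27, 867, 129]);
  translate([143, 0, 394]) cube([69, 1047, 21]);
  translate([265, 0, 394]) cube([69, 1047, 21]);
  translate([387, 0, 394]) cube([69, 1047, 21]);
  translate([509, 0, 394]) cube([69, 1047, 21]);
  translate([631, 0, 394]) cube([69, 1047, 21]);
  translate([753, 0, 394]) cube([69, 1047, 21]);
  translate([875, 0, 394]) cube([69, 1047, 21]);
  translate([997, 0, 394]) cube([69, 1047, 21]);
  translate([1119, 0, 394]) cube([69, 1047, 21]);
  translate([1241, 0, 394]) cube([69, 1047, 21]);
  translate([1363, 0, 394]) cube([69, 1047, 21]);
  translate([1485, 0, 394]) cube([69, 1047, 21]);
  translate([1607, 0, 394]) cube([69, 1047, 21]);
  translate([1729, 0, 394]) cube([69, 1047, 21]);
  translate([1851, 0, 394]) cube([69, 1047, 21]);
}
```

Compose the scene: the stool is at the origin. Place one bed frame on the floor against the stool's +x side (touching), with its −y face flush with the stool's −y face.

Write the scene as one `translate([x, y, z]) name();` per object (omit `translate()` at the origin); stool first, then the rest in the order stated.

stool();
translate([318, 0, 0]) bed_frame();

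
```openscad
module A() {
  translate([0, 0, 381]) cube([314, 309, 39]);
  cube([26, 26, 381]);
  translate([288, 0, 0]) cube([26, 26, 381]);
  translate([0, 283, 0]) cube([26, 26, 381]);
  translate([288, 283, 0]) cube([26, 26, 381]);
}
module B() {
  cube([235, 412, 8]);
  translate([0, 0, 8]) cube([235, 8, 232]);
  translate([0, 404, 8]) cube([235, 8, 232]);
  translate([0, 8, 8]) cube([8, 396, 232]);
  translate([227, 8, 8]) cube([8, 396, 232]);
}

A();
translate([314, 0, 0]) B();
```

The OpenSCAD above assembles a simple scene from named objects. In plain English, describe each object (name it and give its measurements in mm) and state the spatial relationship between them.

A is a simple wooden stool: a rectangular seat 314 mm (x) by 309 mm (y), 39 mm thick, top face at z = 420 mm, on four square legs, each 26×26 mm in cross-section. The legs rest on z = 0, each flush with a corner of the seat.

B is an open-topped rectangular box: outside dimensions 235×412×240 mm, with a uniform wall and base thickness of 8 mm. The base is a full 235×412 slab on the floor; four walls sit on top of the base. The front and back walls (the −y and +y sides) span the full width; the two side walls fit between them.

The open box is against the stool's +x side, with their −y faces flush.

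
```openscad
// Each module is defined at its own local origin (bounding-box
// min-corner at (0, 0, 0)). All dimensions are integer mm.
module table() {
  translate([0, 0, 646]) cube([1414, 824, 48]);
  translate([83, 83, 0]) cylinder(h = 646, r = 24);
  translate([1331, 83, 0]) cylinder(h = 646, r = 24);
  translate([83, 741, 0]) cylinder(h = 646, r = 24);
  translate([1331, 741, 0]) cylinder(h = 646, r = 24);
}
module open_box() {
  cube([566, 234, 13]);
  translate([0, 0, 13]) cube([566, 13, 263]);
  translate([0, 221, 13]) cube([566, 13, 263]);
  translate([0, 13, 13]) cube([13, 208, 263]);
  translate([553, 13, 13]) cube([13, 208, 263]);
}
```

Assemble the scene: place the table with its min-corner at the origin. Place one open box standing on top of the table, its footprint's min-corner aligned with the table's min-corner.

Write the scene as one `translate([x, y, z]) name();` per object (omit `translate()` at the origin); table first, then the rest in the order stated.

table();
translate([0, 0, 694]) open_box();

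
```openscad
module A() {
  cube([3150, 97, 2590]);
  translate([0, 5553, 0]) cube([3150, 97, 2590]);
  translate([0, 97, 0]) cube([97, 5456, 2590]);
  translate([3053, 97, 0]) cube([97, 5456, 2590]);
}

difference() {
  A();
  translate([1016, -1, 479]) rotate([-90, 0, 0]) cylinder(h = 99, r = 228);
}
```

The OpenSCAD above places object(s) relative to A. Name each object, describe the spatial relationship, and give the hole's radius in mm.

The subtracted cylinder has r = 228 mm.

A is a house frame. The house frame has a circular hole through its front wall. The hole's radius is 228 mm.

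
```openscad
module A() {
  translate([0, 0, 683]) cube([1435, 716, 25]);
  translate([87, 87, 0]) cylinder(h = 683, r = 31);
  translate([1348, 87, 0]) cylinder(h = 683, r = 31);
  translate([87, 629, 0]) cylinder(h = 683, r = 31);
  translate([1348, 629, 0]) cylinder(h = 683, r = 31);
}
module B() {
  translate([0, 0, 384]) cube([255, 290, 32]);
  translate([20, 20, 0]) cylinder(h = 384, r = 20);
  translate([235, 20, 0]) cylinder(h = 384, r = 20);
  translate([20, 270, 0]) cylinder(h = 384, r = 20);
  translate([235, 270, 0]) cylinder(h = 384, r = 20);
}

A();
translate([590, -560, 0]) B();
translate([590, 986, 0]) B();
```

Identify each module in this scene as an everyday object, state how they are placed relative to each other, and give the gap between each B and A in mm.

Each stool's nearest face is 270 mm from the table's bounding box.

A is a table. B is a stool. Two stools sit around the table at the −y, +y sides. The gap between each stool and the table is 270 mm.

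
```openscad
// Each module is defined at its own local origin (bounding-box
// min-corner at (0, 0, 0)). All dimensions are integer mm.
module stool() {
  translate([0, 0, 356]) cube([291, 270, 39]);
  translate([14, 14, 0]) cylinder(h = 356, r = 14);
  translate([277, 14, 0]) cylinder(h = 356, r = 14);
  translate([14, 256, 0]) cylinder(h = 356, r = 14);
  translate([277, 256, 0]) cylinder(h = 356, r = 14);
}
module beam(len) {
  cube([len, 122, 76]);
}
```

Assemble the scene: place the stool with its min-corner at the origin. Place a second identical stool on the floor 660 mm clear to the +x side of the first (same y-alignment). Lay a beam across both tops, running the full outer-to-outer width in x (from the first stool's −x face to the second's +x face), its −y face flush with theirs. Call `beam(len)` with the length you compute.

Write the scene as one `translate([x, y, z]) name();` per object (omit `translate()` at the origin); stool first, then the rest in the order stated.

stool();
translate([951, 0, 0]) stool();
translate([0, 0, 395]) beam(1242);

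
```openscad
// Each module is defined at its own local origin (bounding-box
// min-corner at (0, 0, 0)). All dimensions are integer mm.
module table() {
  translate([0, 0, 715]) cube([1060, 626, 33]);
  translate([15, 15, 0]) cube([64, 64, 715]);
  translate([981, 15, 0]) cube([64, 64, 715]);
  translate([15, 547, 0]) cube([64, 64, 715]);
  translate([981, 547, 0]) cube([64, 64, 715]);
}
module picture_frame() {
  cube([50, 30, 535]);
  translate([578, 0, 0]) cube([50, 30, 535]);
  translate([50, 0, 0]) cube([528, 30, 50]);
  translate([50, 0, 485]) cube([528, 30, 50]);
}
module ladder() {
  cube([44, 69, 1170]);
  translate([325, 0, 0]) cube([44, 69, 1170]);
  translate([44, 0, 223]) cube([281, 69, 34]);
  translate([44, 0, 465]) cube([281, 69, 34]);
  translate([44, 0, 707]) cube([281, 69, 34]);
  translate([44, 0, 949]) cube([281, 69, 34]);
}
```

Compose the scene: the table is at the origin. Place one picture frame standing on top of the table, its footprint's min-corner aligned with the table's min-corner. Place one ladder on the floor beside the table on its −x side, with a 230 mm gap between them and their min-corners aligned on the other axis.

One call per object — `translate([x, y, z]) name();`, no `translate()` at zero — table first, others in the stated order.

table();
translate([0, 0, 748]) picture_frame();
translate([-599, 0, 0]) ladder();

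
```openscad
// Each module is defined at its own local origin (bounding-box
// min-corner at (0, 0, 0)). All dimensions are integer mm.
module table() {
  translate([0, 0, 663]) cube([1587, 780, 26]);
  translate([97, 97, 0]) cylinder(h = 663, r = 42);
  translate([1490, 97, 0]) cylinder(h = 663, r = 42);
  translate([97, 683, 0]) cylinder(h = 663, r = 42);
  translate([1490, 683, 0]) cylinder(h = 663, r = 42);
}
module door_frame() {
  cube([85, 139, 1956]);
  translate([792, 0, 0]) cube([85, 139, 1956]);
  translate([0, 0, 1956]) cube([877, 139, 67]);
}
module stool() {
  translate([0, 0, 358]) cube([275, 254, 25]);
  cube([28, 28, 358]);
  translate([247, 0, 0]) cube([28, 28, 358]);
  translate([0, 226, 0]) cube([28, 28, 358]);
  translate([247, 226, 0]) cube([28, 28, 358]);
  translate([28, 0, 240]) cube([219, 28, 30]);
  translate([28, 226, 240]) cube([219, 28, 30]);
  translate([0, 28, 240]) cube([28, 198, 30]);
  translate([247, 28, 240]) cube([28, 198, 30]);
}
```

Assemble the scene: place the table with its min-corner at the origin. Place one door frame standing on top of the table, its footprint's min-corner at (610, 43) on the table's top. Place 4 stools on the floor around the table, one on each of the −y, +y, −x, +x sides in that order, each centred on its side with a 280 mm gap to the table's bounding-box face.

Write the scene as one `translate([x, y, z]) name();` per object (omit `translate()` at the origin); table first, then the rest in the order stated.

table();
translate([610, 43, 689]) door_frame();
translate([656, -534, 0]) stool();
translate([656, 1060, 0]) stool();
translate([-555, 263, 0]) stool();
translate([1867, 263, 0]) stool();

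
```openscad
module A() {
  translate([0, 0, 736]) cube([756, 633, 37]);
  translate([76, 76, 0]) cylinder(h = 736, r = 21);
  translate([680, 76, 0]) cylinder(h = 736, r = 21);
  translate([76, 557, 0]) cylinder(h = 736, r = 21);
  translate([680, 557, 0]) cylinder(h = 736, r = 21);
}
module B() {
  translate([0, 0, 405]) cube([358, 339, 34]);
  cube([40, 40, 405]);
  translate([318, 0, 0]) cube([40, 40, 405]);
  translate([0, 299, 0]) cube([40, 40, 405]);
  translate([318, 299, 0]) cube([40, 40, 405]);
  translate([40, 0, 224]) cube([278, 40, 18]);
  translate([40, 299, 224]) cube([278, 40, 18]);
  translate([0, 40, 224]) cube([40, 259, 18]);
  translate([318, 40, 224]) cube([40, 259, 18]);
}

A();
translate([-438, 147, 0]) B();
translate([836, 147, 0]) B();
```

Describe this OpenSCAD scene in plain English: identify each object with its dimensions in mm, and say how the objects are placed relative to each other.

A is a rectangular dining table. The top is 756×633×37 mm with its upper surface at z = 773 mm. It stands on four round legs of 42 mm diameter, each leg's bounding box inset 55 mm from the nearest pair of top edges, running from the floor to the underside of the top.

B is a four-legged stool. The seat is 358×339 mm, 34 mm thick, top at z = 439 mm. It stands on four square legs, each 40×40 mm in cross-section, from z = 0 to the seat underside, each flush with a corner of the seat. Four stretchers, 40 mm wide and 18 mm tall, connect adjacent legs with their undersides at z = 224 mm, each running between the inner faces of the legs it joins and aligned with the legs' outer faces on the other axis.

Two stools sit around the table at the −x, +x sides.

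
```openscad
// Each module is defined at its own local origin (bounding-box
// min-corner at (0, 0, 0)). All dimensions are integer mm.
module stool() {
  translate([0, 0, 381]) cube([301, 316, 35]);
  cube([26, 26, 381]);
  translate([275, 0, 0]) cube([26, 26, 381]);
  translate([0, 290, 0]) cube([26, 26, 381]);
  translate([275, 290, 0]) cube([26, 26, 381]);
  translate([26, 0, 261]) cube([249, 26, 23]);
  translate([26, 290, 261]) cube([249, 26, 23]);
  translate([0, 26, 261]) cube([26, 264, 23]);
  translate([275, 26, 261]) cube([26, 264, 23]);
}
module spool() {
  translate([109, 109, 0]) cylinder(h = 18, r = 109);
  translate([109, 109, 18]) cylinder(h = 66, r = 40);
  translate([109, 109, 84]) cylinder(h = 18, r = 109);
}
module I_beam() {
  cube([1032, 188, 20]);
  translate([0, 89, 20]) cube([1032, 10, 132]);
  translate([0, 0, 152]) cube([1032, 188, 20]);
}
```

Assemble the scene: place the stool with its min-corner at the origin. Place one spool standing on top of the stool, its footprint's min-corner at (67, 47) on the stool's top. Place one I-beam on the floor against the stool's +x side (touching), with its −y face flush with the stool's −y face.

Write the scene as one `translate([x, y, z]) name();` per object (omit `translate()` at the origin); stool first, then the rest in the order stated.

stool();
translate([67, 47, 416]) spool();
translate([301, 0, 0]) I_beam();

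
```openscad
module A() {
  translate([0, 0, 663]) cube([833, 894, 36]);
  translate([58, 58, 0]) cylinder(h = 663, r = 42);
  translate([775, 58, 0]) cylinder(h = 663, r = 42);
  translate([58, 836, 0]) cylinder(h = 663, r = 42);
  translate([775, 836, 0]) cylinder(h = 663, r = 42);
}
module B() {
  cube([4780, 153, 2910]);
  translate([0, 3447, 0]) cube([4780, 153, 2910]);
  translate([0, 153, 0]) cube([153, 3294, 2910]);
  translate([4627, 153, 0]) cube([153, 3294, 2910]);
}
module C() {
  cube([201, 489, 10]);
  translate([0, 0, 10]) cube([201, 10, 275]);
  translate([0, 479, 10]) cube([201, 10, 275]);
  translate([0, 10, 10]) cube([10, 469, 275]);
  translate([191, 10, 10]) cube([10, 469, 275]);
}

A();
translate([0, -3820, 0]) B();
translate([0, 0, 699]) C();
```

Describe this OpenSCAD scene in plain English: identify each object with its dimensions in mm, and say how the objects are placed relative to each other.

A is a table: top 833 mm (x) × 894 mm (y), 36 mm thick, upper face at z = 699 mm, on four round legs of 84 mm diameter, each leg's bounding box inset 16 mm from the nearest pair of top edges, running from z = 0 to the bottom of the top.

B is the wall frame of a small rectangular building: four walls, each 2910 mm tall and 153 mm thick, enclosing a footprint 4780 mm (x) by 3600 mm (y) outside-to-outside, with no floor or roof. The front and back walls (the −y and +y sides) span the full width; the two side walls fit between them.

C is an open-topped rectangular box: outside dimensions 201×489×285 mm, with a uniform wall and base thickness of 10 mm. The base is a full 201×489 slab on the floor; four walls sit on top of the base. The front and back walls (the −y and +y sides) span the full width; the two side walls fit between them.

The house frame is on the floor beside the table on its −y side. The open box is on top of the table.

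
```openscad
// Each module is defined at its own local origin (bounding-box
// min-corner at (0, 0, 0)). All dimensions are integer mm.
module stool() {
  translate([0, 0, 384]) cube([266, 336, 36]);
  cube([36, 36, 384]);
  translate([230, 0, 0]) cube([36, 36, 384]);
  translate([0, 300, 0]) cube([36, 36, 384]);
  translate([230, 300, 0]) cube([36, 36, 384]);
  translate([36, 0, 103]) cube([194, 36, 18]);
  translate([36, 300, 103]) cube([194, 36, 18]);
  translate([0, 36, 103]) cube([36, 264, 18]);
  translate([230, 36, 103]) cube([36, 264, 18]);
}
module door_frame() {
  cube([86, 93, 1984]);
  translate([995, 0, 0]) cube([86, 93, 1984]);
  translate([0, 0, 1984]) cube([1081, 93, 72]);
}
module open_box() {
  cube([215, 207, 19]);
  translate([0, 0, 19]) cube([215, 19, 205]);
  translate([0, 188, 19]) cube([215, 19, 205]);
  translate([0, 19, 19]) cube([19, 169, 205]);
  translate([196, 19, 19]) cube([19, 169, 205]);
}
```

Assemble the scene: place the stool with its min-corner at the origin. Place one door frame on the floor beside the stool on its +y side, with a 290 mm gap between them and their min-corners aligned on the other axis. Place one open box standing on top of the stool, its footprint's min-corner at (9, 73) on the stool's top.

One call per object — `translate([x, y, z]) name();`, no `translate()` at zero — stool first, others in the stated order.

stool();
translate([0, 626, 0]) door_frame();
translate([9, 73, 420]) open_box();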